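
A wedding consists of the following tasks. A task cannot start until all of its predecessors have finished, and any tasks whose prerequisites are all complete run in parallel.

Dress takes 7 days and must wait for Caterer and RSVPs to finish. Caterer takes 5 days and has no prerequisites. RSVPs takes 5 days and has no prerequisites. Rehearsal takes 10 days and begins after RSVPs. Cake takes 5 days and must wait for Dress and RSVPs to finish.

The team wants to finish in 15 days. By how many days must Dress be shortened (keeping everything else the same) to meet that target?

2

Current finish: 17 days; target: 15.
Dress is on every critical path, so each day cut from Dress cuts the finish by one (this holds down to a finish of 15).
Need 17 − 15 = 2 days off Dress → Dress becomes 5 days, finish becomes 15.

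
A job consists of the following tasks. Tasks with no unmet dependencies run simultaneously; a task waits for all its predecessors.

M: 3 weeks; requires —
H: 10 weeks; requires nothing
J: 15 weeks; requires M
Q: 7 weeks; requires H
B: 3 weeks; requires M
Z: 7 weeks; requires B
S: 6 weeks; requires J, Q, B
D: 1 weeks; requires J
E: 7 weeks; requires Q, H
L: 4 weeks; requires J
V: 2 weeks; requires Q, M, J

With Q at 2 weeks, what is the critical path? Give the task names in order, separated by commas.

Actual critical path: H→Q→E = 10+7+7 = 24 ⇒ 24 weeks.
Q is on the critical path; changing it to 2 makes that path 19 weeks.
Now M→J→S = 3+15+6 = 24 is longest, so the finish becomes 24 weeks.

M, J, S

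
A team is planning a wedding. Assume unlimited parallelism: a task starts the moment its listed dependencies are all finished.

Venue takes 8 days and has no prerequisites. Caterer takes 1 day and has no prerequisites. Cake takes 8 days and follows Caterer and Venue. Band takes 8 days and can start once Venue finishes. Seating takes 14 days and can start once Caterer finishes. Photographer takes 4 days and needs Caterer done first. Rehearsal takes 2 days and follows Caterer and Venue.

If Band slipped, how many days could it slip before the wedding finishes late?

0

The longest chain is Venue→Cake = 8+8 = 16; overall finish 16 days.
Longest path through Band: 16 days (earliest finish 16, latest finish 16).
Float = 16 − 16 = 0.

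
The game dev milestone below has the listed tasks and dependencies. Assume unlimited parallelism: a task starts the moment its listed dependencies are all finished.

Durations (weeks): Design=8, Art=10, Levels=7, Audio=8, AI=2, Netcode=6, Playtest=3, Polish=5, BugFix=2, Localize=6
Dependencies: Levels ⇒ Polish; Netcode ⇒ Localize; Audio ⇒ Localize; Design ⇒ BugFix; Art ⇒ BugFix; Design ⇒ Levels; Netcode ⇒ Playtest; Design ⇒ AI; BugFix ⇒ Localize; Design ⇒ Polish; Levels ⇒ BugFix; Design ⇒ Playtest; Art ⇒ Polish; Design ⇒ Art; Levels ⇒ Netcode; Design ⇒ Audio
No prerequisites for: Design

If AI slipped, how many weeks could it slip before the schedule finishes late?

17

Critical path: Design→Levels→Netcode→Localize = 8+7+6+6 = 27, so the finish is 27 weeks.
The longest chain containing AI totals 10 weeks.
Slack of AI = 25 − 8 = 17 weeks.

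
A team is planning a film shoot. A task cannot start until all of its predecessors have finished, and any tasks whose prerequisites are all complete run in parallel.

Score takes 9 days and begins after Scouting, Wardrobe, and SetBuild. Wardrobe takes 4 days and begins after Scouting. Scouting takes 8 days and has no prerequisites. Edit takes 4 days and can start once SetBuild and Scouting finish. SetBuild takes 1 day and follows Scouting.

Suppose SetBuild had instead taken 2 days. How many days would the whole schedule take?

The binding path is Scouting→Wardrobe→Score = 8+4+9 = 21; finish at 21 days.
SetBuild is off the critical path — its longest chain is 18 days, giving 3 of slack.
That remains the longest chain; total 21 days.

21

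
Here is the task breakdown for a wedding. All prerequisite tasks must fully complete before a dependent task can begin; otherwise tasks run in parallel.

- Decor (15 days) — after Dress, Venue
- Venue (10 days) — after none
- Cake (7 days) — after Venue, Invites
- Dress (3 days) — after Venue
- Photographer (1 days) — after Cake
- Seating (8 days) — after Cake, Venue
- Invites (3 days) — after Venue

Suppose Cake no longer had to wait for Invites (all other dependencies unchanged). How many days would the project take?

28

Before: longest chain Venue→Invites→Cake→Seating = 10+3+7+8 = 28, finish 28.
Without Invites→Cake, Cake's earliest start moves from 13 to 10.
New critical path: Venue→Dress→Decor = 10+3+15 = 28 ⇒ 28 days.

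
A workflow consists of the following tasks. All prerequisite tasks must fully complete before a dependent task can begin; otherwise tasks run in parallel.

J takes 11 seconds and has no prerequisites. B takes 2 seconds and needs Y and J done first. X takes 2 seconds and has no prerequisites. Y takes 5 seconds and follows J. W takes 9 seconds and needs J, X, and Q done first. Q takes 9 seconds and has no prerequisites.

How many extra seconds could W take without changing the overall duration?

J→W = 11+9 = 20 sets the makespan at 20 seconds.
The longest chain containing W totals 20 seconds.
Slack of W = 11 − 11 = 0 seconds.

0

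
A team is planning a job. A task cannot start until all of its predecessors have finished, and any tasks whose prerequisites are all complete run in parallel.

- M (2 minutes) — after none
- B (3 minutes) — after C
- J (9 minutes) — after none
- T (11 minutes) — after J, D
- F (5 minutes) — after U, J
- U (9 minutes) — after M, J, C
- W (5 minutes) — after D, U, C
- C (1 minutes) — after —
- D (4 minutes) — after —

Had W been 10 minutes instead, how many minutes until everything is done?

28

Actual critical path: J→U→W = 9+9+5 = 23 ⇒ 23 minutes.
Since W is critical, the +5 change carries straight to that chain (now 28 minutes).
The critical path is still J→U→W; finish is now 28 minutes.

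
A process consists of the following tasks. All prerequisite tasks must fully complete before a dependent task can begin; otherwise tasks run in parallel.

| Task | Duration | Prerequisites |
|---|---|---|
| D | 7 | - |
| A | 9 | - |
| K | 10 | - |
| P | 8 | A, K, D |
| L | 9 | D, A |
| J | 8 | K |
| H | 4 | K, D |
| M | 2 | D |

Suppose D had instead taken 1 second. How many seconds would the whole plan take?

18

The binding path is A→L = 9+9 = 18; finish at 18 seconds.
D has 2 seconds of float (longest path through it is 16).
The critical path is still A→L; finish is now 18 seconds.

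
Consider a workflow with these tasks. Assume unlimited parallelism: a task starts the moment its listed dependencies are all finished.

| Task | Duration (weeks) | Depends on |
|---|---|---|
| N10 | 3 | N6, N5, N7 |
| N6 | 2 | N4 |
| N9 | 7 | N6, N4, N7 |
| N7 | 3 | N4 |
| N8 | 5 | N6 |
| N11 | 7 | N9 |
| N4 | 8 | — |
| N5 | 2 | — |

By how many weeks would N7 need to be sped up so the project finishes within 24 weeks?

Current finish: 25 weeks; target: 24.
N7 is on every critical path, so each week cut from N7 cuts the finish by one (this holds down to a finish of 24).
Need 25 − 24 = 1 week off N7 → N7 becomes 2 weeks, finish becomes 24.

1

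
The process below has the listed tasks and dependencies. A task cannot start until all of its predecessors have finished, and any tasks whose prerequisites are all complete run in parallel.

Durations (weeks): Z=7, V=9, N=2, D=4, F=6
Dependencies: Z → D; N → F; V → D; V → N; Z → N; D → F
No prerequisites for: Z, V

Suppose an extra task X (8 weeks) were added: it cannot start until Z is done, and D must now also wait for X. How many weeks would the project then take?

Originally the project takes 19 weeks.
With X inserted, D now waits for max(V, Z, X).
New critical path: Z→X→D→F = 7+8+4+6 = 25 ⇒ 25 weeks.

25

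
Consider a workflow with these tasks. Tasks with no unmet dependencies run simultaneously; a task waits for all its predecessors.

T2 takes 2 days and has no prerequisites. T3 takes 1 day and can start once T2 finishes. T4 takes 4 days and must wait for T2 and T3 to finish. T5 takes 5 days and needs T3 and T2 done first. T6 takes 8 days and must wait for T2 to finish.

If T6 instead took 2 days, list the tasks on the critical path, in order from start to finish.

The binding path is T2→T6 = 2+8 = 10; finish at 10 days.
T6 lies on that path, so at 2 days the path becomes 4 days.
The binding chain switches to T2→T3→T5 = 2+1+5 = 8; finish 8 days.

T2, T3, T5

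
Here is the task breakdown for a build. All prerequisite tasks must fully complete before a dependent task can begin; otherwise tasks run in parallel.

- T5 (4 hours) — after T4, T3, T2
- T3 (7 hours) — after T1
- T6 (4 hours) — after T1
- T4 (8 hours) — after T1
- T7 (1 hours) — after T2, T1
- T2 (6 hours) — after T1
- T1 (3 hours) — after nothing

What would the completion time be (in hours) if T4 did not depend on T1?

Original critical path: T1→T4→T5 = 3+8+4 = 15 ⇒ 15 hours.
Without T1→T4, T4's earliest start moves from 3 to 0.
New critical path: T1→T3→T5 = 3+7+4 = 14 ⇒ 14 hours.

14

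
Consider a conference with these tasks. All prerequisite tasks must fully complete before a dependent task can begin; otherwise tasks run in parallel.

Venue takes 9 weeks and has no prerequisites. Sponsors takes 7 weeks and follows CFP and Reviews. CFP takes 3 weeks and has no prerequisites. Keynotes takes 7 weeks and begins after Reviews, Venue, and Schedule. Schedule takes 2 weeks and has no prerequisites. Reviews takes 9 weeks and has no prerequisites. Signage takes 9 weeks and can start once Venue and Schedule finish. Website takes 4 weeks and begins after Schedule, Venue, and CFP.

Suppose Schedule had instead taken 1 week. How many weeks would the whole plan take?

18

As given, the longest chain is Venue→Signage = 9+9 = 18, so the finish is 18 weeks.
The longest path through Schedule is only 11 weeks, so Schedule has float 7.
That remains the longest chain; total 18 weeks.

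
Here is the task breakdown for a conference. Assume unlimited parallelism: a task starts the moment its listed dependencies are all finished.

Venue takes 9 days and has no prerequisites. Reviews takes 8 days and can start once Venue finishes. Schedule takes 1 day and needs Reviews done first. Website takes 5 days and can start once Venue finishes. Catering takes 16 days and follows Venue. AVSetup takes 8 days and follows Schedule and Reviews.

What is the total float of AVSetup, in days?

The longest chain is Venue→Reviews→Schedule→AVSetup = 9+8+1+8 = 26; overall finish 26 days.
The longest chain containing AVSetup totals 26 days.
So AVSetup can slip 26 − 26 = 0 days.

0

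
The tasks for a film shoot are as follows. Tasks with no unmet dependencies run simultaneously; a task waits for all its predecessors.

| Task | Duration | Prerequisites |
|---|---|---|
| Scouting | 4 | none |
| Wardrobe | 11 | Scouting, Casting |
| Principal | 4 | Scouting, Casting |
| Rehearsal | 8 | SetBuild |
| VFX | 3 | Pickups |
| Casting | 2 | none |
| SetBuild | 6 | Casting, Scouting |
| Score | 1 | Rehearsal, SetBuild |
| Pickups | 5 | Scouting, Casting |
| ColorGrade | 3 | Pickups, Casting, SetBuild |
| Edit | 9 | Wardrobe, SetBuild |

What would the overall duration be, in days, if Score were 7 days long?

The binding path is Scouting→Wardrobe→Edit = 4+11+9 = 24; finish at 24 days.
Score is off the critical path — its longest chain is 19 days, giving 5 of slack.
Now Scouting→SetBuild→Rehearsal→Score = 4+6+8+7 = 25 is longest, so the finish becomes 25 days.

25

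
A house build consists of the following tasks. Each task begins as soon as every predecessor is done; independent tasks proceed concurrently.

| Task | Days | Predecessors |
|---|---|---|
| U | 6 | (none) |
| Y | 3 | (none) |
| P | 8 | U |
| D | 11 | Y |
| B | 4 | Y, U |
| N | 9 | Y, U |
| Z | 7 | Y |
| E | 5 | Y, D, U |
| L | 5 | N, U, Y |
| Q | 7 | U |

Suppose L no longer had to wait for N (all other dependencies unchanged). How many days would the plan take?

Original critical path: U→N→L = 6+9+5 = 20 ⇒ 20 days.
Without N→L, L's earliest start moves from 15 to 6.
New critical path: Y→D→E = 3+11+5 = 19 ⇒ 19 days.

19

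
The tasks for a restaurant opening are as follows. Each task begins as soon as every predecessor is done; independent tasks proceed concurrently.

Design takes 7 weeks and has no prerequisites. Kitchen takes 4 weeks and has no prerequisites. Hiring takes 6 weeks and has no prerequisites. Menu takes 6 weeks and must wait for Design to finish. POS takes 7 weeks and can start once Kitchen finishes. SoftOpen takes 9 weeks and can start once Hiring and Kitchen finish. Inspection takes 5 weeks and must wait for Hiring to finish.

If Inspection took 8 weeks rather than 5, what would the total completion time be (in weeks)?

15

The binding path is Hiring→SoftOpen = 6+9 = 15; finish at 15 weeks.
Inspection has 4 weeks of float (longest path through it is 11).
No other chain overtakes it, so the finish is 15 weeks.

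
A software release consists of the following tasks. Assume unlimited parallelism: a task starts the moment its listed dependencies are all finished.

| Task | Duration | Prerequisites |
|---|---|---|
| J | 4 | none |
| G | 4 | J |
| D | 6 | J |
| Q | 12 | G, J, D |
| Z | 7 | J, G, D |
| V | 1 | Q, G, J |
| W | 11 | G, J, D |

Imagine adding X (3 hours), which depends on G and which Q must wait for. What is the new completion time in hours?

24

Originally the project takes 23 hours.
With X inserted, Q now waits for max(G, J, D, X).
New critical path: J→G→X→Q→V = 4+4+3+12+1 = 24 ⇒ 24 hours.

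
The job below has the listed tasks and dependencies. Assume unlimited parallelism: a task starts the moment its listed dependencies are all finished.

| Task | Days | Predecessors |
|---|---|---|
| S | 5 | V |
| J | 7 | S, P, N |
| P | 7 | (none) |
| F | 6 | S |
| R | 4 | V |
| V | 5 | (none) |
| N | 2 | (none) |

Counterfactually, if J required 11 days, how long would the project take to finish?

21

Baseline: V→S→J = 5+5+7 = 17 → 17 days.
Since J is critical, the +4 change carries straight to that chain (now 21 days).
The critical path is still V→S→J; finish is now 21 days.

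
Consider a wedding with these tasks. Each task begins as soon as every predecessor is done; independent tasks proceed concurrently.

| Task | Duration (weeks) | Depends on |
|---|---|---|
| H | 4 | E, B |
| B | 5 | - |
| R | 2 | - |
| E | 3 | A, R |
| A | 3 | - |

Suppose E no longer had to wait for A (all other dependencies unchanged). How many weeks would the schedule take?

9

With the dependency in place, A→E→H = 3+3+4 = 10 sets the finish at 10 weeks.
Without A→E, E's earliest start moves from 3 to 2.
After: B→H = 5+4 = 9 → 9 weeks.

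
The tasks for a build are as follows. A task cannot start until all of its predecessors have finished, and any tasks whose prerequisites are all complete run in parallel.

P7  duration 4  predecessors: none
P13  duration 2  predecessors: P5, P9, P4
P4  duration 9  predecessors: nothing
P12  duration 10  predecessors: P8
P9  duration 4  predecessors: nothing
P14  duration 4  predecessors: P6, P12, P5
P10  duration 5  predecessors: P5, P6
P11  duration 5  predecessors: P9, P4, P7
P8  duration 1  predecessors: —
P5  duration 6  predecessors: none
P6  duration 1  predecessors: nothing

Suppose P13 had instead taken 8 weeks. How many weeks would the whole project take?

17

The binding path is P8→P12→P14 = 1+10+4 = 15; finish at 15 weeks.
The longest path through P13 is only 11 weeks, so P13 has float 4.
The binding chain switches to P4→P13 = 9+8 = 17; finish 17 weeks.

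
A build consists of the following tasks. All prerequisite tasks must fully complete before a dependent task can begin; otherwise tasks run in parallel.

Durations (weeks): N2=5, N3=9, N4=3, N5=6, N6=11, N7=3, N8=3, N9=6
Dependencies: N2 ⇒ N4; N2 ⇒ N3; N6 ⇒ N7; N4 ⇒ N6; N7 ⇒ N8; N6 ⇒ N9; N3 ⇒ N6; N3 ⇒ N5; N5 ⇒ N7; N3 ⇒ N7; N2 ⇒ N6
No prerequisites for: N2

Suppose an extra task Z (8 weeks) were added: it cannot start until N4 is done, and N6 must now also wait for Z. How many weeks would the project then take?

33

Originally the project takes 31 weeks.
With Z inserted, N6 now waits for max(N4, N2, N3, Z).
New critical path: N2→N4→Z→N6→N7→N8 = 5+3+8+11+3+3 = 33 ⇒ 33 weeks.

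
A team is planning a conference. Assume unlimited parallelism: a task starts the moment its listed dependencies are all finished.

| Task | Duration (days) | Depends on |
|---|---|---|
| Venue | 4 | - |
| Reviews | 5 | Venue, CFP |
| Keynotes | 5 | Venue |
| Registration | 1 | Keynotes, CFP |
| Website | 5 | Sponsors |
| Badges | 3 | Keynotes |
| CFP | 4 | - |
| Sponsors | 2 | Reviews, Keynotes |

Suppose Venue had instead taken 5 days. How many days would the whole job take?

17

As given, the longest chain is Venue→Reviews→Sponsors→Website = 4+5+2+5 = 16, so the finish is 16 days.
Venue lies on that path, so at 5 days the path becomes 17 days.
That remains the longest chain; total 17 days.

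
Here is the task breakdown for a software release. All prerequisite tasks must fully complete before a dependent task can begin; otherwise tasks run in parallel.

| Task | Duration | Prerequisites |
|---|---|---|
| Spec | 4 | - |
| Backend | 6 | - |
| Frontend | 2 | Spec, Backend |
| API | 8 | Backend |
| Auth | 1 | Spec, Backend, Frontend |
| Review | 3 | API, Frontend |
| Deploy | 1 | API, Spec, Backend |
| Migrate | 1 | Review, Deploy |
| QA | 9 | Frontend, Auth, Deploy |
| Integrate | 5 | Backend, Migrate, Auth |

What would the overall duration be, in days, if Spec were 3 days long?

As given, the longest chain is Backend→API→Deploy→QA = 6+8+1+9 = 24, so the finish is 24 days.
The longest path through Spec is only 16 days, so Spec has float 8.
The critical path is still Backend→API→Deploy→QA; finish is now 24 days.

24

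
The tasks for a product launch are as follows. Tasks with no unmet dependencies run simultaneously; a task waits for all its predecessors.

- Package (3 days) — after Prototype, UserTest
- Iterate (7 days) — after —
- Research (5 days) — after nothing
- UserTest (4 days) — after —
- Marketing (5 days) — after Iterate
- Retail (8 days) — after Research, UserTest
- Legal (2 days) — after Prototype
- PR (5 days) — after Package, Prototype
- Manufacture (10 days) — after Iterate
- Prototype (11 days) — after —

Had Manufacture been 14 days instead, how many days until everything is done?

Actual critical path: Prototype→Package→PR = 11+3+5 = 19 ⇒ 19 days.
The longest path through Manufacture is only 17 days, so Manufacture has float 2.
New critical path: Iterate→Manufacture = 7+14 = 21 ⇒ 21 days.

21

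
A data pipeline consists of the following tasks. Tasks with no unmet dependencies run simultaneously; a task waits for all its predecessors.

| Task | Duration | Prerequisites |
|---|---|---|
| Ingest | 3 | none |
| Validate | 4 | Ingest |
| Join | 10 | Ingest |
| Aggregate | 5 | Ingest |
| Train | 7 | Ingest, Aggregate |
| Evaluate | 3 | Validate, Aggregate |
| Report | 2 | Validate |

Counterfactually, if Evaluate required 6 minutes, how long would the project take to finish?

Baseline: Ingest→Aggregate→Train = 3+5+7 = 15 → 15 minutes.
Evaluate has 4 minutes of float (longest path through it is 11).
That remains the longest chain; total 15 minutes.

15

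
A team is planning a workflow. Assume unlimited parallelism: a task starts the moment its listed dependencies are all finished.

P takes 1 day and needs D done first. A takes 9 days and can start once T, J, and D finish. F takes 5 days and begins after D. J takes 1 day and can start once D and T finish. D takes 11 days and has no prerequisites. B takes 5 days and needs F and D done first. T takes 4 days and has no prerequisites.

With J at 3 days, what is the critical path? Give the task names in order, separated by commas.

Baseline: D→J→A = 11+1+9 = 21 → 21 days.
Since J is critical, the +2 change carries straight to that chain (now 23 days).
That remains the longest chain; total 23 days.

D, J, A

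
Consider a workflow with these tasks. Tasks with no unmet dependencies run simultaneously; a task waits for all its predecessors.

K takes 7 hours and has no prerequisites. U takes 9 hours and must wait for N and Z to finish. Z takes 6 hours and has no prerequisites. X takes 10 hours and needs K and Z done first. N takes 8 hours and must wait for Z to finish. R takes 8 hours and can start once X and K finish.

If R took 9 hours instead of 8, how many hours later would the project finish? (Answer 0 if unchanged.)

Actual critical path: K→X→R = 7+10+8 = 25 ⇒ 25 hours.
R is on the critical path; changing it to 9 makes that path 26 hours.
The critical path is still K→X→R; finish is now 26 hours.
Change in finish: 26 − 25 = +1 hours.

1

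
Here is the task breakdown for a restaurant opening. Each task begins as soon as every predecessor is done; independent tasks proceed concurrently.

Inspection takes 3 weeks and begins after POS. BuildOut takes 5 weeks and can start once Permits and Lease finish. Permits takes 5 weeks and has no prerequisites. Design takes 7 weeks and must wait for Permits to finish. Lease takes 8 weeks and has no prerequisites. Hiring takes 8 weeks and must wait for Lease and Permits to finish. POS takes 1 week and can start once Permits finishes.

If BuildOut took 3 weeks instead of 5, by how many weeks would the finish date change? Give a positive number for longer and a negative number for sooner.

0

The binding path is Lease→Hiring = 8+8 = 16; finish at 16 weeks.
BuildOut has 3 weeks of float (longest path through it is 13).
The critical path is still Lease→Hiring; finish is now 16 weeks.
Change in finish: 16 − 16 = +0 weeks.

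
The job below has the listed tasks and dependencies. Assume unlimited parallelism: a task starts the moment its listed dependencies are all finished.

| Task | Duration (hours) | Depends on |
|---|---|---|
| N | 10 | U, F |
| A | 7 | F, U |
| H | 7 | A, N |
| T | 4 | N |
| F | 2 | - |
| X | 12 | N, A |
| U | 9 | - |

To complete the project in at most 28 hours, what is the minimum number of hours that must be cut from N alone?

Current finish: 31 hours; target: 28.
N is on every critical path, so each hour cut from N cuts the finish by one (this holds down to a finish of 28).
Need 31 − 28 = 3 hours off N → N becomes 7 hours, finish becomes 28.

3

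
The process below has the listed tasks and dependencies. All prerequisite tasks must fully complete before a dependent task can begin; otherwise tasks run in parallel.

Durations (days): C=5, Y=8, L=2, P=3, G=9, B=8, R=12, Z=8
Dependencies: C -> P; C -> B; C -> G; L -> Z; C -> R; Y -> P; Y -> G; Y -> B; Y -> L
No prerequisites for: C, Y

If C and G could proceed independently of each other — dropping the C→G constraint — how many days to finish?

Before: longest chain Y→L→Z = 8+2+8 = 18, finish 18.
Dropping C→G doesn't change G's earliest start (8); another predecessor still binds.
After: Y→L→Z = 8+2+8 = 18 → 18 days.

18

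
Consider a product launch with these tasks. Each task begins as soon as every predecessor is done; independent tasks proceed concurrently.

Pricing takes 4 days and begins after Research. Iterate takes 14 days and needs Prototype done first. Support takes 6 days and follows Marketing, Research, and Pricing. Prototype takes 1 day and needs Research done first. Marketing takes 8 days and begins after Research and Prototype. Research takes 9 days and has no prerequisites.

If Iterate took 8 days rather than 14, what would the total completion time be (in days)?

Critical path before the change: Research→Prototype→Iterate = 9+1+14 = 24 giving 24 days.
Iterate is on the critical path; changing it to 8 makes that path 18 days.
The binding chain switches to Research→Prototype→Marketing→Support = 9+1+8+6 = 24; finish 24 days.

24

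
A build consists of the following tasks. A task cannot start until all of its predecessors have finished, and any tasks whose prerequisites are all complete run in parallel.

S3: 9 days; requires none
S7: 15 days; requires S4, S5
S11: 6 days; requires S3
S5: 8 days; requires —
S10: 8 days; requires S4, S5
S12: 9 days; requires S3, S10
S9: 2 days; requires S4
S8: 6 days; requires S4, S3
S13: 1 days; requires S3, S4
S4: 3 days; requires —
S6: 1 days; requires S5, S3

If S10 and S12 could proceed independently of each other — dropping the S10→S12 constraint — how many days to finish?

23

Original critical path: S5→S10→S12 = 8+8+9 = 25 ⇒ 25 days.
Without S10→S12, S12's earliest start moves from 16 to 9.
New critical path: S5→S7 = 8+15 = 23 ⇒ 23 days.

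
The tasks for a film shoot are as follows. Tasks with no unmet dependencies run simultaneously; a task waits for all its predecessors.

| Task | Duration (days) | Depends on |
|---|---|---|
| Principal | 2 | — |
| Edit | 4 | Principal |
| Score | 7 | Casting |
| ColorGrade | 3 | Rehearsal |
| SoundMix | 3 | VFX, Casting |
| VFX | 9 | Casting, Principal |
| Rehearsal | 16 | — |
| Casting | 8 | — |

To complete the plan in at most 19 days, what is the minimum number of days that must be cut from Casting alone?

Current finish: 20 days; target: 19.
Casting is on every critical path, so each day cut from Casting cuts the finish by one (this holds down to a finish of 19).
Need 20 − 19 = 1 day off Casting → Casting becomes 7 days, finish becomes 19.

1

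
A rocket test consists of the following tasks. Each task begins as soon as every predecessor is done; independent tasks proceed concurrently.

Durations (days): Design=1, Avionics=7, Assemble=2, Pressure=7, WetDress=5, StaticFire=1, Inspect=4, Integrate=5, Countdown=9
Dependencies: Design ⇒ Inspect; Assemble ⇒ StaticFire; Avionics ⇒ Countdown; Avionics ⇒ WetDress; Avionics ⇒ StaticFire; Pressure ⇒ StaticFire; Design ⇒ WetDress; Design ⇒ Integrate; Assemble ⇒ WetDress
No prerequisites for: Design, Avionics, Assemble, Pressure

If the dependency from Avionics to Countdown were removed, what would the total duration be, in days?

12

With the dependency in place, Avionics→Countdown = 7+9 = 16 sets the finish at 16 days.
Without Avionics→Countdown, Countdown's earliest start moves from 7 to 0.
New critical path: Avionics→WetDress = 7+5 = 12 ⇒ 12 days.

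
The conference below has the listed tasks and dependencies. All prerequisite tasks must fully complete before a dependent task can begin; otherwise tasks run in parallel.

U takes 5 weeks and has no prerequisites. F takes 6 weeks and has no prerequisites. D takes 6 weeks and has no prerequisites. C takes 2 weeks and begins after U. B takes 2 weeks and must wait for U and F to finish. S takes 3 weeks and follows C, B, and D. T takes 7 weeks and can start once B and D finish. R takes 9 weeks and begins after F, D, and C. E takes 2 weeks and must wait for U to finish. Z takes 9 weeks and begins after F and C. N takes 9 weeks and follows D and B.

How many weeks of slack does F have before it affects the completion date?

F→B→N = 6+2+9 = 17 sets the makespan at 17 weeks.
The longest chain containing F totals 17 weeks.
Slack of F = 0 − 0 = 0 weeks.

0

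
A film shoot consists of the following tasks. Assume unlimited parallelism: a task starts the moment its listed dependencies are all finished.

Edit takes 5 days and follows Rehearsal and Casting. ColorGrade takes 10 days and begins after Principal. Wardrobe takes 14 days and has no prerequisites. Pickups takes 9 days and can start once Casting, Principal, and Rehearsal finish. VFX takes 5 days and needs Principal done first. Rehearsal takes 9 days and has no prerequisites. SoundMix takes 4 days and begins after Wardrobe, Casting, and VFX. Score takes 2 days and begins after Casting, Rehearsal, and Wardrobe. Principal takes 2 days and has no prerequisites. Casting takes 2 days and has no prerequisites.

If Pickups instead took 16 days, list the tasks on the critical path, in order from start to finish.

Rehearsal, Pickups

Critical path before the change: Rehearsal→Pickups = 9+9 = 18 giving 18 days.
Pickups is on the critical path; changing it to 16 makes that path 25 days.
The critical path is still Rehearsal→Pickups; finish is now 25 days.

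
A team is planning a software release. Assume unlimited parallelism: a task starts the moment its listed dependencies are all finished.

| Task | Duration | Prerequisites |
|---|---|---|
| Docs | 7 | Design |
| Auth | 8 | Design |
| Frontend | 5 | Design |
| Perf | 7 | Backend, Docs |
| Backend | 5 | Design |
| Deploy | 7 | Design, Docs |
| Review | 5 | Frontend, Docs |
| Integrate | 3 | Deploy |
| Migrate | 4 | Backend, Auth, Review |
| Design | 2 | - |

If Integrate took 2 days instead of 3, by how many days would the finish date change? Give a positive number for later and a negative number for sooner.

The binding path is Design→Docs→Deploy→Integrate = 2+7+7+3 = 19; finish at 19 days.
Since Integrate is critical, the -1 change carries straight to that chain (now 18 days).
New critical path: Design→Docs→Review→Migrate = 2+7+5+4 = 18 ⇒ 18 days.
Change in finish: 18 − 19 = -1 days.

-1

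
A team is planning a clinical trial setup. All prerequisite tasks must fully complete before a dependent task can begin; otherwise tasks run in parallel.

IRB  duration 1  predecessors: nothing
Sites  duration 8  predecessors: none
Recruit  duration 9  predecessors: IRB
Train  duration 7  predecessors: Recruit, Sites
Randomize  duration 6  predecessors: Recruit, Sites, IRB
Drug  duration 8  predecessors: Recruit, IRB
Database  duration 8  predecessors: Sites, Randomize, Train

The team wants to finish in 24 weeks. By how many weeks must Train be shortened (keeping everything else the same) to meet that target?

Current finish: 25 weeks; target: 24.
Train is on every critical path, so each week cut from Train cuts the finish by one (this holds down to a finish of 24).
Need 25 − 24 = 1 week off Train → Train becomes 6 weeks, finish becomes 24.

1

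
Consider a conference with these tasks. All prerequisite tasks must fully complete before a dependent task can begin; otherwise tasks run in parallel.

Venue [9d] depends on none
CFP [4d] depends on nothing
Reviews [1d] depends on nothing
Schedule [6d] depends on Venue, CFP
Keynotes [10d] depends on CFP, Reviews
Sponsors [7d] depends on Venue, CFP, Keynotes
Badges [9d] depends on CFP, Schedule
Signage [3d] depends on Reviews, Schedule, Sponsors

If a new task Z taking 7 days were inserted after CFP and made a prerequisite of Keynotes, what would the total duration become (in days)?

31

Originally the schedule takes 24 days.
With Z inserted, Keynotes now waits for max(CFP, Reviews, Z).
New critical path: CFP→Z→Keynotes→Sponsors→Signage = 4+7+10+7+3 = 31 ⇒ 31 days.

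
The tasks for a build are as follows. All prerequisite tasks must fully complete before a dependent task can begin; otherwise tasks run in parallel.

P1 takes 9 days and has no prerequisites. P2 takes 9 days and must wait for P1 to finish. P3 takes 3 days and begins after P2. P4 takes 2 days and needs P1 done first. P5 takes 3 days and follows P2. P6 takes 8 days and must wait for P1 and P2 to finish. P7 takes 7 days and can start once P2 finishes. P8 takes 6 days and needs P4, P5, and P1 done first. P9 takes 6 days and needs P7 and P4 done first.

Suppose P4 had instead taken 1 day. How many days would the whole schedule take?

31

Critical path before the change: P1→P2→P7→P9 = 9+9+7+6 = 31 giving 31 days.
The longest path through P4 is only 17 days, so P4 has float 14.
No other chain overtakes it, so the finish is 31 days.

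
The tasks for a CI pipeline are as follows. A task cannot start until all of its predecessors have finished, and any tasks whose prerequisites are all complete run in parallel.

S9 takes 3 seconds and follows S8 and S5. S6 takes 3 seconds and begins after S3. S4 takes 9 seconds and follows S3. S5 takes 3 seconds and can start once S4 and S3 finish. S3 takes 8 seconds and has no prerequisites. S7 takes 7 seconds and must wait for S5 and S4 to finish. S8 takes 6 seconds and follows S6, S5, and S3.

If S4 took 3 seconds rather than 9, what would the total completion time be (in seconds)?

The binding path is S3→S4→S5→S8→S9 = 8+9+3+6+3 = 29; finish at 29 seconds.
Since S4 is critical, the -6 change carries straight to that chain (now 23 seconds).
That remains the longest chain; total 23 seconds.

23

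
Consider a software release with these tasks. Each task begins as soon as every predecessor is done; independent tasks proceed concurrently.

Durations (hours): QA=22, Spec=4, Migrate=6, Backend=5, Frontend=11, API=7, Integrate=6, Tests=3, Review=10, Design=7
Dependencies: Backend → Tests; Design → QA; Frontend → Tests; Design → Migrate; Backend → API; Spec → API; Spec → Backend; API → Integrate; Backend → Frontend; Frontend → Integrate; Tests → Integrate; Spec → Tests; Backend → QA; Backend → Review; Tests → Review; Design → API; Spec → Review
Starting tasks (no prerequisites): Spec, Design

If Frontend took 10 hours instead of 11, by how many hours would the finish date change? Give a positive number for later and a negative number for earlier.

Baseline: Spec→Backend→Frontend→Tests→Review = 4+5+11+3+10 = 33 → 33 hours.
Since Frontend is critical, the -1 change carries straight to that chain (now 32 hours).
That remains the longest chain; total 32 hours.
Change in finish: 32 − 33 = -1 hours.

-1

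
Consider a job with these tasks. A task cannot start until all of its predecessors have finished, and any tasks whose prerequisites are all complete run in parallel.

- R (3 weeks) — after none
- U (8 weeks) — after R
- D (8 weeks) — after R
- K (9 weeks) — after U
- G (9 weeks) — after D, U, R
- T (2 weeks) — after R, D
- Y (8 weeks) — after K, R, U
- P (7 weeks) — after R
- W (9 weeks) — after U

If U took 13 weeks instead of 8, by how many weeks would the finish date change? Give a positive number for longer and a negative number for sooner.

5

As given, the longest chain is R→U→K→Y = 3+8+9+8 = 28, so the finish is 28 weeks.
U lies on that path, so at 13 weeks the path becomes 33 weeks.
No other chain overtakes it, so the finish is 33 weeks.
Change in finish: 33 − 28 = +5 weeks.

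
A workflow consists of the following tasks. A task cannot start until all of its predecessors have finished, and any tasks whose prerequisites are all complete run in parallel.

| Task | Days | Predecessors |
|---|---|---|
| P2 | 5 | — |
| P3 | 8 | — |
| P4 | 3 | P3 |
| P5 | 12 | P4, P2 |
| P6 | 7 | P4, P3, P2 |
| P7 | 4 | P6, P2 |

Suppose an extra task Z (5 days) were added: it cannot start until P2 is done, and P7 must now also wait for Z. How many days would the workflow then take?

23

Originally the workflow takes 23 days.
With Z inserted, P7 now waits for max(P6, P2, Z).
New critical path: P3→P4→P5 = 8+3+12 = 23 ⇒ 23 days.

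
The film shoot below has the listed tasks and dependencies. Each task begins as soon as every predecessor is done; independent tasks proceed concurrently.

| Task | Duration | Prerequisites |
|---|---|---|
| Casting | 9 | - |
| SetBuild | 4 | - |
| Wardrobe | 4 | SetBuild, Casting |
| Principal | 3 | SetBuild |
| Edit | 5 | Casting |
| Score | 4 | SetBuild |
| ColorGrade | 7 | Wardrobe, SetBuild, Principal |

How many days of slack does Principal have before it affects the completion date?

The longest chain is Casting→Wardrobe→ColorGrade = 9+4+7 = 20; overall finish 20 days.
The longest chain containing Principal totals 14 days.
Float = 20 − 14 = 6.

6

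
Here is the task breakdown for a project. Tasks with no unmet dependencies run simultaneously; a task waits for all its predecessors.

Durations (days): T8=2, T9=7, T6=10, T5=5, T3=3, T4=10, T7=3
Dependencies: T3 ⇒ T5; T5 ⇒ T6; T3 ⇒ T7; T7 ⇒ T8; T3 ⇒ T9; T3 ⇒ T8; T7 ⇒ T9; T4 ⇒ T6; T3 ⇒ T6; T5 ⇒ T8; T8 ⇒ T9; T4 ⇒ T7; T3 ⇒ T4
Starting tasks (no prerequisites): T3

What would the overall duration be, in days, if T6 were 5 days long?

Baseline: T3→T4→T7→T8→T9 = 3+10+3+2+7 = 25 → 25 days.
T6 has 2 days of float (longest path through it is 23).
The critical path is still T3→T4→T7→T8→T9; finish is now 25 days.

25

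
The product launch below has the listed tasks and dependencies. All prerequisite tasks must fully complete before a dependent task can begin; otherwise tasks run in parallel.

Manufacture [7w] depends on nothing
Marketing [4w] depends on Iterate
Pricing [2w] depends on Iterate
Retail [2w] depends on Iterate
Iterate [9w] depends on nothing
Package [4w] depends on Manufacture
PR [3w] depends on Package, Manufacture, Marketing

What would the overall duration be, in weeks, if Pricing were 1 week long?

Actual critical path: Iterate→Marketing→PR = 9+4+3 = 16 ⇒ 16 weeks.
Pricing is off the critical path — its longest chain is 11 weeks, giving 5 of slack.
The critical path is still Iterate→Marketing→PR; finish is now 16 weeks.

16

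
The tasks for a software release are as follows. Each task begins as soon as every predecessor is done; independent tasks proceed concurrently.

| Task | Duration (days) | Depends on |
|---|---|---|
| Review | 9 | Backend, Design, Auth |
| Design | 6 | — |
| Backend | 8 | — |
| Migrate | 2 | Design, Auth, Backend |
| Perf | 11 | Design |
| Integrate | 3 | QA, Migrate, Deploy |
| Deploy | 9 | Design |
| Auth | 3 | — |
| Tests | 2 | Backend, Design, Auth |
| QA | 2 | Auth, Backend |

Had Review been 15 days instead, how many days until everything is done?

23

Actual critical path: Design→Deploy→Integrate = 6+9+3 = 18 ⇒ 18 days.
The longest path through Review is only 17 days, so Review has float 1.
Now Backend→Review = 8+15 = 23 is longest, so the finish becomes 23 days.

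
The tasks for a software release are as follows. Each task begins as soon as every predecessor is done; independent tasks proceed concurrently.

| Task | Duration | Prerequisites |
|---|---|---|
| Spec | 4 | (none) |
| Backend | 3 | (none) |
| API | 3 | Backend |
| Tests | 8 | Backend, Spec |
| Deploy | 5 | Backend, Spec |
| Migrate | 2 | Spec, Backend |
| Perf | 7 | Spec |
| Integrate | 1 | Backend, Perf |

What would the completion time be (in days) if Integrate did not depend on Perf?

Before: longest chain Spec→Tests = 4+8 = 12, finish 12.
Without Perf→Integrate, Integrate's earliest start moves from 11 to 3.
The longest chain is now Spec→Tests = 4+8 = 12, so the schedule takes 12 days.

12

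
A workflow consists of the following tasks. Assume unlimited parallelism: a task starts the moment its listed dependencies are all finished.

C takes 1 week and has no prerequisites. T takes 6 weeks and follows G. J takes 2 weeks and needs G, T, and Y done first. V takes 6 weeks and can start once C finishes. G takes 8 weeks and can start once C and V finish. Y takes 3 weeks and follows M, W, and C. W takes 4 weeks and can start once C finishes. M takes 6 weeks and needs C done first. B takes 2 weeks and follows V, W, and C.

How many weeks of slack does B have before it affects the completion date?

14

The longest chain is C→V→G→T→J = 1+6+8+6+2 = 23; overall finish 23 weeks.
Longest path through B: 9 weeks (earliest finish 9, latest finish 23).
Slack of B = 21 − 7 = 14 weeks.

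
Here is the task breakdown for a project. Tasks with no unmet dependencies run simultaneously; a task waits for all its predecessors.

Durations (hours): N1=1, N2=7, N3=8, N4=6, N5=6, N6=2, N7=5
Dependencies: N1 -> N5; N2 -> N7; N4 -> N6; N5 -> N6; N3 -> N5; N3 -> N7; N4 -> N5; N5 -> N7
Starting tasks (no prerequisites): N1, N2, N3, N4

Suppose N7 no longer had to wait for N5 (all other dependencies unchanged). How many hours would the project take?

16

Before: longest chain N3→N5→N7 = 8+6+5 = 19, finish 19.
Without N5→N7, N7's earliest start moves from 14 to 8.
New critical path: N3→N5→N6 = 8+6+2 = 16 ⇒ 16 hours.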